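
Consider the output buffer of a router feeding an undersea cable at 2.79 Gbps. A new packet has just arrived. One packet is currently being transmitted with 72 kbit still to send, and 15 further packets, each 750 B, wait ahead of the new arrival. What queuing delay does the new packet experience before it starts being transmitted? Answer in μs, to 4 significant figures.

Each queued packet: L/R = 6000/2790000000 = 2.15054 μs.
15 queued → 32.2581 μs.
Plus remaining 72000 bits of current packet: 25.8065 μs.
Queuing delay = 58.06 μs.

58.06 μs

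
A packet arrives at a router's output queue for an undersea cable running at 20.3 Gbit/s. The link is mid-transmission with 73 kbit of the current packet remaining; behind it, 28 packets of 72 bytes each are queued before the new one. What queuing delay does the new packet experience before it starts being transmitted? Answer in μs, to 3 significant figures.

4.39 μs

Each queued packet: L/R = 576/20300000000 = 0.0283744 μs.
28 queued → 0.794483 μs.
Plus remaining 73000 bits of current packet: 3.59606 μs.
Queuing delay = 4.39 μs.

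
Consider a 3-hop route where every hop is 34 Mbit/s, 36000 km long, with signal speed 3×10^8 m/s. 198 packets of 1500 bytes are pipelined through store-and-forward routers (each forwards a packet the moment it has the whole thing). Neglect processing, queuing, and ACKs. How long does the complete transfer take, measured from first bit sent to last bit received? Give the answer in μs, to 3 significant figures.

431000 μs

Per-hop transmission t_tx = L/R = 12000/34000000 = 352.941 μs.
Per-hop propagation t_prop = 36000000/300000000 = 120000 μs.
Pipeline fill: first packet needs 3·t_tx to clear all hops; remaining 197 packets each add one t_tx.
Total = (3+198-1)·t_tx + 3·t_prop = 200·352.941 + 3·120000 = 431000 μs.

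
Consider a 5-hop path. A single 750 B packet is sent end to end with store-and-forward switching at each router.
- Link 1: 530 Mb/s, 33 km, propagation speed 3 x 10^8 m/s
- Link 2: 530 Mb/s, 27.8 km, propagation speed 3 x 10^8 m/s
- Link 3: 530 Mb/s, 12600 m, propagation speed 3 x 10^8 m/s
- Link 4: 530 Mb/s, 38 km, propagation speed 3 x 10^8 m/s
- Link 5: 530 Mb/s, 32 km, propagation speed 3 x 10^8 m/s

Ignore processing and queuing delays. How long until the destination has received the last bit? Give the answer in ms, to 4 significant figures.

L = 750 × 8 = 6000 bits.
Transmission delay per hop = L/R = 6000/530000000 = 0.0113208 ms; 5 hops → 0.0566038 ms.
Propagation delays (d/s per hop): 0.11, 0.0926667, 0.042, 0.126667, 0.106667 ms; sum = 0.478 ms.
End-to-end = 0.5346 ms.

0.5346 ms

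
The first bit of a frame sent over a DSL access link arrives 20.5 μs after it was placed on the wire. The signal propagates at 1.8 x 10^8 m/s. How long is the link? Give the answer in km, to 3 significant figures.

3.69 km

d = s × t_prop = 180000000 × 2.05e-05 = 3.69 km.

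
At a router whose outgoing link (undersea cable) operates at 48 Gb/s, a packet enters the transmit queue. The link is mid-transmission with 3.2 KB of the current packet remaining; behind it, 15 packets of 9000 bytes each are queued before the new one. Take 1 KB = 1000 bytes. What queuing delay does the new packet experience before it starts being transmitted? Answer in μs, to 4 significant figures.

Each queued packet: L/R = 72000/48000000000 = 1.5 μs.
15 queued → 22.5 μs.
Plus remaining 25600 bits of current packet: 0.533333 μs.
Queuing delay = 23.03 μs.

23.03 μs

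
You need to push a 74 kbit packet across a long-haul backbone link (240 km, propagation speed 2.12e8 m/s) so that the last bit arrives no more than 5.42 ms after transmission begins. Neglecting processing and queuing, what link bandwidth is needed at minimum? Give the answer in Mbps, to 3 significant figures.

17.3 Mbps

Propagation delay = 240000 / 212000000 = 1.13208 ms.
Transmission budget = 5.42 − 1.13208 = 4.28792 ms.
R ≥ L / t_tx = 74000 bits / 0.00428792 s = 17.3 Mbps.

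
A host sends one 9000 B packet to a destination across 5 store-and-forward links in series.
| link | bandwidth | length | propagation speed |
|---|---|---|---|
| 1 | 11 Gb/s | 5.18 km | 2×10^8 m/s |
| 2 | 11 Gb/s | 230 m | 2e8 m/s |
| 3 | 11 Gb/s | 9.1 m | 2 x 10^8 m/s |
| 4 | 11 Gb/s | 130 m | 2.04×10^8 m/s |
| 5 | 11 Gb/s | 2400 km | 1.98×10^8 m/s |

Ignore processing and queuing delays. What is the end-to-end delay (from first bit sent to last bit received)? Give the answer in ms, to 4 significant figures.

12.18 ms

L = 9000 × 8 = 72000 bits.
Transmission delay per hop = L/R = 72000/11000000000 = 0.00654545 ms; 5 hops → 0.0327273 ms.
Propagation delays (d/s per hop): 0.0259, 0.00115, 4.55e-05, 0.000637255, 12.1212 ms; sum = 12.1489 ms.
End-to-end = 12.18 ms.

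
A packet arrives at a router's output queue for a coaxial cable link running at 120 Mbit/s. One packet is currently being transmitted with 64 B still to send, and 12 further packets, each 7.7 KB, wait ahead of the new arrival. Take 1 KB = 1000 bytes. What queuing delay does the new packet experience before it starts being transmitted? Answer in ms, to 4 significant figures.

Each queued packet: L/R = 61600/120000000 = 0.513333 ms.
12 queued → 6.16 ms.
Plus remaining 512 bits of current packet: 0.00426667 ms.
Queuing delay = 6.164 ms.

6.164 ms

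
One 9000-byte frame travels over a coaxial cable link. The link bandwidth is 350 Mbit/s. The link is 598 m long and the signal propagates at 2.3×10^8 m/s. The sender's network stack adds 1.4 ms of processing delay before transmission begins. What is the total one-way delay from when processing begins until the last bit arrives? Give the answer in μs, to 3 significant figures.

L = 9000 × 8 = 72000 bits.
Transmission delay = L/R = 72000 / 350000000 = 205.714 μs.
Propagation delay = d/s = 598 m / 2.3e+08 m/s = 2.6 μs.
Plus processing delay 1.4 ms = 1400 μs.
Total = 1610 μs.

1610 μs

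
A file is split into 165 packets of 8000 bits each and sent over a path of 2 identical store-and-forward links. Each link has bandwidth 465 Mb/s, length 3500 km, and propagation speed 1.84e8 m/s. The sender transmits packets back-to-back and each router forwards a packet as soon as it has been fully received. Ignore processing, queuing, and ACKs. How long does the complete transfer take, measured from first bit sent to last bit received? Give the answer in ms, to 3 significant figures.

Per-hop transmission t_tx = L/R = 8000/465000000 = 0.0172043 ms.
Per-hop propagation t_prop = 3500000/184000000 = 19.0217 ms.
Pipeline fill: first packet needs 2·t_tx to clear all hops; remaining 164 packets each add one t_tx.
Total = (2+165-1)·t_tx + 2·t_prop = 166·0.0172043 + 2·19.0217 = 40.9 ms.

40.9 ms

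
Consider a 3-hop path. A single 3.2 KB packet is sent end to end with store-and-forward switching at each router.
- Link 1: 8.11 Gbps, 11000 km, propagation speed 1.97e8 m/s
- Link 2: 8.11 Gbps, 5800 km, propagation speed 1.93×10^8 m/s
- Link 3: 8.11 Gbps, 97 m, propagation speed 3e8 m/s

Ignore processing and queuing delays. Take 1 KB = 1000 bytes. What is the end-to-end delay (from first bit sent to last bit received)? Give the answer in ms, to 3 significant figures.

L = 25600 bits.
Transmission delay per hop = L/R = 25600/8.11e+09 = 0.0031566 ms; 3 hops → 0.00946979 ms.
Propagation delays (d/s per hop): 55.8376, 30.0518, 0.000323333 ms; sum = 85.8897 ms.
End-to-end = 85.9 ms.

85.9 ms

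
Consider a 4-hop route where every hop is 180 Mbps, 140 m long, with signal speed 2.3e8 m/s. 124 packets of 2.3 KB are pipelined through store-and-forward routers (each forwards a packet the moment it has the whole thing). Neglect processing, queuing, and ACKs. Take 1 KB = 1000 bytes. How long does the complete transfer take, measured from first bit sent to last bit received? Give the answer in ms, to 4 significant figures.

12.98 ms

Per-hop transmission t_tx = L/R = 18400/180000000 = 0.102222 ms.
Per-hop propagation t_prop = 140/2.3e+08 = 0.000608696 ms.
Pipeline fill: first packet needs 4·t_tx to clear all hops; remaining 123 packets each add one t_tx.
Total = (4+124-1)·t_tx + 4·t_prop = 127·0.102222 + 4·0.000608696 = 12.98 ms.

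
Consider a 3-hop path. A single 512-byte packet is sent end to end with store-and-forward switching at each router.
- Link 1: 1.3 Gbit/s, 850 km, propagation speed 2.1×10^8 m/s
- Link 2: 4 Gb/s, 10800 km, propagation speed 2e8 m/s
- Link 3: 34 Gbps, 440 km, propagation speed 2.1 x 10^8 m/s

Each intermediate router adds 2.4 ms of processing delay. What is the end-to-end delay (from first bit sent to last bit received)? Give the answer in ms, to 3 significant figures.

L = 512 × 8 = 4096 bits.
Transmission delays (L/R per hop): 0.00315077, 0.001024, 0.000120471 ms; sum = 0.00429524 ms.
Propagation delays (d/s per hop): 4.04762, 54, 2.09524 ms; sum = 60.1429 ms.
Processing at 2 router(s): 2 × 2.4 ms = 4.8 ms.
End-to-end = 64.9 ms.

64.9 ms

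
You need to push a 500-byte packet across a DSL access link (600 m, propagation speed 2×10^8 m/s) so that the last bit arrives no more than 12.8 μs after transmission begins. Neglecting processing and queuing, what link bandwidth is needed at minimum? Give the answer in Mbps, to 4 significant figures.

408.2 Mbps

L = 4000 bits.
Propagation delay = 600 / 200000000 = 3 μs.
Transmission budget = 12.8 − 3 = 9.8 μs.
R ≥ L / t_tx = 4000 bits / 9.8e-06 s = 408.2 Mbps.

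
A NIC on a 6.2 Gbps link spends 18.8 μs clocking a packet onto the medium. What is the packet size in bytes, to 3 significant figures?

14600 bytes

L = R × t_tx = 6200000000 b/s × 1.88e-05 s = 116560 bits.
In bytes: 116560 / 8 = 14600 bytes.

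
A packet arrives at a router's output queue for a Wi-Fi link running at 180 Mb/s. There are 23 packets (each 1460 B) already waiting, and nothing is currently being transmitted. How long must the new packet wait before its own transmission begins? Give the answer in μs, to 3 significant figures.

1490 μs

Each queued packet: L/R = 11680/180000000 = 64.8889 μs.
23 queued → 1492.44 μs.
Queuing delay = 1490 μs.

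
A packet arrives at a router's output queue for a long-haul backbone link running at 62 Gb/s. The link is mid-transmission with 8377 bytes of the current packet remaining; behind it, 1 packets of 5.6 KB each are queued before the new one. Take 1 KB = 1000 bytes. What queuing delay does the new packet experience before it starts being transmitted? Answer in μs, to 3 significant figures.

Each queued packet: L/R = 44800/62000000000 = 0.722581 μs.
1 queued → 0.722581 μs.
Plus remaining 67016 bits of current packet: 1.0809 μs.
Queuing delay = 1.80 μs.

1.80 μs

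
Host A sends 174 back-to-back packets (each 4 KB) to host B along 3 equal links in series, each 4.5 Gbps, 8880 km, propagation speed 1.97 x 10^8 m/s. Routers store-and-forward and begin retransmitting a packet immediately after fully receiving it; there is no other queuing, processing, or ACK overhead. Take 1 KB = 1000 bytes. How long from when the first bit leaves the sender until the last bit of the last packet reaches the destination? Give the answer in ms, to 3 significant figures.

Per-hop transmission t_tx = L/R = 32000/4500000000 = 0.00711111 ms.
Per-hop propagation t_prop = 8880000/197000000 = 45.0761 ms.
Pipeline fill: first packet needs 3·t_tx to clear all hops; remaining 173 packets each add one t_tx.
Total = (3+174-1)·t_tx + 3·t_prop = 176·0.00711111 + 3·45.0761 = 136 ms.

136 ms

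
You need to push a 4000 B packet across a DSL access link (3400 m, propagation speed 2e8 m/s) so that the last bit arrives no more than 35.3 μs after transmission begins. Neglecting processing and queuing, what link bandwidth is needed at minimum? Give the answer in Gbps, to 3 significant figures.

1.75 Gbps

L = 32000 bits.
Propagation delay = 3400 / 200000000 = 17 μs.
Transmission budget = 35.3 − 17 = 18.3 μs.
R ≥ L / t_tx = 32000 bits / 1.83e-05 s = 1.75 Gbps.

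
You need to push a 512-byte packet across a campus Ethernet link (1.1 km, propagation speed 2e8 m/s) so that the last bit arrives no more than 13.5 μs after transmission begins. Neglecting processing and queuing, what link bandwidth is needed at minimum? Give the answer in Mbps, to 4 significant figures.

512.0 Mbps

L = 4096 bits.
Propagation delay = 1100 / 200000000 = 5.5 μs.
Transmission budget = 13.5 − 5.5 = 8 μs.
R ≥ L / t_tx = 4096 bits / 8e-06 s = 512.0 Mbps.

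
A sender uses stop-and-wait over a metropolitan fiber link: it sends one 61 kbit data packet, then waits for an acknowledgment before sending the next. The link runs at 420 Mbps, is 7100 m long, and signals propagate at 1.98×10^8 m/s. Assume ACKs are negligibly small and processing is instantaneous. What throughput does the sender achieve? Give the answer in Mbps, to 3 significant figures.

t_tx = L/R = 61000/420000000 = 0.000145238 s.
t_prop = 7100/198000000 = 3.58586e-05 s; RTT = 7.17172e-05 s.
Cycle = t_tx + RTT = 0.000216955 s.
Throughput = L / cycle = 61000 / 0.000216955 = 281 Mbps.

281 Mbps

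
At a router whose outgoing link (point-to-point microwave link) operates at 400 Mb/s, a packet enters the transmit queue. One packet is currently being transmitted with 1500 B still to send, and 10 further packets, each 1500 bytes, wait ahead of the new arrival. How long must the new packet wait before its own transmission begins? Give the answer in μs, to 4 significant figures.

Each queued packet: L/R = 12000/400000000 = 30 μs.
10 queued → 300 μs.
Plus remaining 12000 bits of current packet: 30 μs.
Queuing delay = 330.0 μs.

330.0 μs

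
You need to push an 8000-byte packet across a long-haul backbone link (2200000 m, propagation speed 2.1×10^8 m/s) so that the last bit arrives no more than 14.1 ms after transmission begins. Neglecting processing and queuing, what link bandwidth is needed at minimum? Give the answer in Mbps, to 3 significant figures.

L = 64000 bits.
Propagation delay = 2200000 / 210000000 = 10.4762 ms.
Transmission budget = 14.1 − 10.4762 = 3.62381 ms.
R ≥ L / t_tx = 64000 bits / 0.00362381 s = 17.7 Mbps.

17.7 Mbps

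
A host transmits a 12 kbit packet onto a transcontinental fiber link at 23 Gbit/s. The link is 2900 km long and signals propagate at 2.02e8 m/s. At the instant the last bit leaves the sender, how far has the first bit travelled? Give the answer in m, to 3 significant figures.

105 m

t_tx = L/R = 12000/23000000000 = 5.21739e-07 s.
Distance = s × t_tx = 202000000 × 5.21739e-07 = 105 m.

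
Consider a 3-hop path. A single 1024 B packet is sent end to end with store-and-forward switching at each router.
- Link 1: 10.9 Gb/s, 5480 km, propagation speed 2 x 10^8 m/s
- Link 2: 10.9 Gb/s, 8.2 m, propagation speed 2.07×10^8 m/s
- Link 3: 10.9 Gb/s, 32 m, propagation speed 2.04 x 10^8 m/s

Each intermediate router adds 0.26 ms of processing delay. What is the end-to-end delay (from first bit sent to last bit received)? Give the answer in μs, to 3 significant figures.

L = 1024 × 8 = 8192 bits.
Transmission delay per hop = L/R = 8192/10900000000 = 0.75156 μs; 3 hops → 2.25468 μs.
Propagation delays (d/s per hop): 27400, 0.0396135, 0.156863 μs; sum = 27400.2 μs.
Processing at 2 router(s): 2 × 0.26 ms = 520 μs.
End-to-end = 27900 μs.

27900 μs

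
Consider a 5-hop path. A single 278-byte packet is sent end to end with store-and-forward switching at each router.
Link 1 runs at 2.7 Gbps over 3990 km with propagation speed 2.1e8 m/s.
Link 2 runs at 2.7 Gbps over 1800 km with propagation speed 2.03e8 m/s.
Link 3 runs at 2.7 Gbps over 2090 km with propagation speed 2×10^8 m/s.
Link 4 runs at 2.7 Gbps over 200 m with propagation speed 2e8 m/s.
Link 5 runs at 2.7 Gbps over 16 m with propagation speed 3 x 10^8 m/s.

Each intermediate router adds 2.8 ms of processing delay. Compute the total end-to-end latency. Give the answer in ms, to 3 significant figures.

L = 278 × 8 = 2224 bits.
Transmission delay per hop = L/R = 2224/2700000000 = 0.000823704 ms; 5 hops → 0.00411852 ms.
Propagation delays (d/s per hop): 19, 8.867, 10.45, 0.001, 5.33333e-05 ms; sum = 38.318 ms.
Processing at 4 router(s): 4 × 2.8 ms = 11.2 ms.
End-to-end = 49.5 ms.

49.5 ms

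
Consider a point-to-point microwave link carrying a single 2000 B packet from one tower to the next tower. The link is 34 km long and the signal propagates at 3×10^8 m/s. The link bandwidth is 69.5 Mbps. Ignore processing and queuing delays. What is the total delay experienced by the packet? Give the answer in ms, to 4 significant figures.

L = 2000 × 8 = 16000 bits.
Transmission delay = L/R = 16000 / 69500000 = 0.230216 ms.
Propagation delay = d/s = 34000 m / 300000000 m/s = 0.113333 ms.
Total = 0.3435 ms.

0.3435 ms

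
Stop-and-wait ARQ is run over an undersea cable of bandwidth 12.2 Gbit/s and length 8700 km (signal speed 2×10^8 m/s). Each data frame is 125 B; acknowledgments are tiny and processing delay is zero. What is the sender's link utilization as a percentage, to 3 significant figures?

t_tx = L/R = 1000/12200000000 = 8.19672e-08 s.
t_prop = 8700000/200000000 = 0.0435 s; RTT = 0.087 s.
Cycle = t_tx + RTT = 0.0870001 s.
Utilization = t_tx / cycle = 8.19672e-08/0.0870001 = 0.0000942 %.

0.0000942 %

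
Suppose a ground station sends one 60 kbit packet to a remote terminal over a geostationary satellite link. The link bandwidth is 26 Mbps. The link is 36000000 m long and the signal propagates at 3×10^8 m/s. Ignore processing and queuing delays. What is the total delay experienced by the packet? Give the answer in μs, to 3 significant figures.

122000 μs

L = 60000 bits.
Transmission delay = L/R = 60000 / 26000000 = 2307.69 μs.
Propagation delay = d/s = 36000000 m / 300000000 m/s = 120000 μs.
Total = 122000 μs.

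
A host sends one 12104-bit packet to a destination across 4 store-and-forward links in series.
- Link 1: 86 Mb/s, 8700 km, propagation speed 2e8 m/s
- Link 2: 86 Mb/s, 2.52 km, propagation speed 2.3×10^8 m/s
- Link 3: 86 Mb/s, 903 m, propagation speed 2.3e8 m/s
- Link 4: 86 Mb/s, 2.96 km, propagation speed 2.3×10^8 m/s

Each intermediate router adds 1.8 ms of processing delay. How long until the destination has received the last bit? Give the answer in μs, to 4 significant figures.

Transmission delay per hop = L/R = 12104/86000000 = 140.744 μs; 4 hops → 562.977 μs.
Propagation delays (d/s per hop): 43500, 10.9565, 3.92609, 12.8696 μs; sum = 43527.8 μs.
Processing at 3 router(s): 3 × 1.8 ms = 5400 μs.
End-to-end = 49490 μs.

49490 μs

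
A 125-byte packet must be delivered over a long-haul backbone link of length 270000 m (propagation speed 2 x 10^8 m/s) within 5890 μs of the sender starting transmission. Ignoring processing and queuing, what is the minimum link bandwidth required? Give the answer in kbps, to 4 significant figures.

220.3 kbps

L = 1000 bits.
Propagation delay = 270000 / 200000000 = 1350 μs.
Transmission budget = 5890 − 1350 = 4540 μs.
R ≥ L / t_tx = 1000 bits / 0.00454 s = 220.3 kbps.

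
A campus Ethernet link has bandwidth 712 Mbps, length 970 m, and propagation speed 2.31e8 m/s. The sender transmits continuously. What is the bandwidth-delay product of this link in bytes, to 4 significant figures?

Propagation delay = 970 / 231000000 = 4.19913e-06 s.
BDP = R × t_prop = 712000000 × 4.19913e-06 = 2989.78 bits.
In bytes: 2989.78/8 = 373.7 bytes.

373.7 bytes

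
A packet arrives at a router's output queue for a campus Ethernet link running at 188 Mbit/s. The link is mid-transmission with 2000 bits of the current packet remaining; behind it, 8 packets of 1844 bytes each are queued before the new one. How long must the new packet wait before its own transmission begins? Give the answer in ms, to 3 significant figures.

0.638 ms

Each queued packet: L/R = 14752/188000000 = 0.0784681 ms.
8 queued → 0.627745 ms.
Plus remaining 2000 bits of current packet: 0.0106383 ms.
Queuing delay = 0.638 ms.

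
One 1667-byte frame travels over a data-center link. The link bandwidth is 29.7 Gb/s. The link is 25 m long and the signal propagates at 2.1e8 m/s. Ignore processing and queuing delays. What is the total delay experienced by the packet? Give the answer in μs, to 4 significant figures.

0.5681 μs

L = 1667 × 8 = 13336 bits.
Transmission delay = L/R = 13336 / 29700000000 = 0.449024 μs.
Propagation delay = d/s = 25 m / 210000000 m/s = 0.119048 μs.
Total = 0.5681 μs.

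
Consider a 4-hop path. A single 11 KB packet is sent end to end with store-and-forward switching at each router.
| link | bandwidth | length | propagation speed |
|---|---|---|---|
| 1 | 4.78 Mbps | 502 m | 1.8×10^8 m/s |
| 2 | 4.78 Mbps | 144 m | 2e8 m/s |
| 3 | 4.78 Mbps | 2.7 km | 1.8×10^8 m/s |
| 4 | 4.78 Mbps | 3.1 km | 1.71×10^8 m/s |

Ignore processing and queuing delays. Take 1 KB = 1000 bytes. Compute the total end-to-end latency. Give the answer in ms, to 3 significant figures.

L = 88000 bits.
Transmission delay per hop = L/R = 88000/4780000 = 18.41 ms; 4 hops → 73.6402 ms.
Propagation delays (d/s per hop): 0.00278889, 0.00072, 0.015, 0.0181287 ms; sum = 0.0366375 ms.
End-to-end = 73.7 ms.

73.7 ms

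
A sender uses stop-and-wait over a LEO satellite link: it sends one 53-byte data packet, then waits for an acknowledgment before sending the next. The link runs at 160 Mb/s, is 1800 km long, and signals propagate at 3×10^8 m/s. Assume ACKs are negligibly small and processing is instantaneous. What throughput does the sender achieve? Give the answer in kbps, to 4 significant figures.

35.33 kbps

t_tx = L/R = 424/160000000 = 2.65e-06 s.
t_prop = 1800000/300000000 = 0.006 s; RTT = 0.012 s.
Cycle = t_tx + RTT = 0.0120027 s.
Throughput = L / cycle = 424 / 0.0120027 = 35.33 kbps.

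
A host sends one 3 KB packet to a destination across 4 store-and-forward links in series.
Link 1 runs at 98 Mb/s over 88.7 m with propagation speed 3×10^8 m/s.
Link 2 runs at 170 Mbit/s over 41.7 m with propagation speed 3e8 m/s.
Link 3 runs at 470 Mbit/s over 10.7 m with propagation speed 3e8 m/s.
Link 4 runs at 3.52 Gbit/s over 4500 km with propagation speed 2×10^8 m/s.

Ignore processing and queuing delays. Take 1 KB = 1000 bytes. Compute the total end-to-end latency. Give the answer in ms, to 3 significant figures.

22.9 ms

L = 24000 bits.
Transmission delays (L/R per hop): 0.244898, 0.141176, 0.0510638, 0.00681818 ms; sum = 0.443956 ms.
Propagation delays (d/s per hop): 0.000295667, 0.000139, 3.56667e-05, 22.5 ms; sum = 22.5005 ms.
End-to-end = 22.9 ms.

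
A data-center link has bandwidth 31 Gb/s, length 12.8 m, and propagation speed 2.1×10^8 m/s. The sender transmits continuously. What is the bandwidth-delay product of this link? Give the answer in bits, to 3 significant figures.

1890 bits

Propagation delay = 12.8 / 210000000 = 6.09524e-08 s.
BDP = R × t_prop = 31000000000 × 6.09524e-08 = 1889.52 bits.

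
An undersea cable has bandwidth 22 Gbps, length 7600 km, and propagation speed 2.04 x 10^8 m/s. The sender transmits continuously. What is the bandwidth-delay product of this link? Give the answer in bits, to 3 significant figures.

820000000 bits

Propagation delay = 7600000 / 204000000 = 0.0372549 s.
BDP = R × t_prop = 22000000000 × 0.0372549 = 819608000 bits.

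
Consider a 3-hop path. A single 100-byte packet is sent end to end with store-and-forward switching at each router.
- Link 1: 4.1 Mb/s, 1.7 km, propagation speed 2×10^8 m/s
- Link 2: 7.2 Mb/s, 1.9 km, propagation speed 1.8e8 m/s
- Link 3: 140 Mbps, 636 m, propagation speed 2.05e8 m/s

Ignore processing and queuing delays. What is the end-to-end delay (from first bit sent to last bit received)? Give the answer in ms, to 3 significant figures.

0.334 ms

L = 100 × 8 = 800 bits.
Transmission delays (L/R per hop): 0.195122, 0.111111, 0.00571429 ms; sum = 0.311947 ms.
Propagation delays (d/s per hop): 0.0085, 0.0105556, 0.00310244 ms; sum = 0.022158 ms.
End-to-end = 0.334 ms.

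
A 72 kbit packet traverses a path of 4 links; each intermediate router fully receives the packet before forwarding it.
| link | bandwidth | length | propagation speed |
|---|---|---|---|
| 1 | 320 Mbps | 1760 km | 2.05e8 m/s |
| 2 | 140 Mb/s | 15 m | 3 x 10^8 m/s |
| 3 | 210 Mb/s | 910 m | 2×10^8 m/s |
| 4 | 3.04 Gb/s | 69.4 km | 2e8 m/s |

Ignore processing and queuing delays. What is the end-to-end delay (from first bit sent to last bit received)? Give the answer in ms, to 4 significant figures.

10.04 ms

L = 72000 bits.
Transmission delays (L/R per hop): 0.225, 0.514286, 0.342857, 0.0236842 ms; sum = 1.10583 ms.
Propagation delays (d/s per hop): 8.58537, 5e-05, 0.00455, 0.347 ms; sum = 8.93697 ms.
End-to-end = 10.04 ms.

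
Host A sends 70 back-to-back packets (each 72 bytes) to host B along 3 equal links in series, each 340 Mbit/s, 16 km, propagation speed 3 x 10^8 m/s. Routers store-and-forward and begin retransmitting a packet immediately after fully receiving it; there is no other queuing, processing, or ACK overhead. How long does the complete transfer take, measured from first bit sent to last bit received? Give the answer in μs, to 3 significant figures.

282 μs

Per-hop transmission t_tx = L/R = 576/340000000 = 1.69412 μs.
Per-hop propagation t_prop = 16000/300000000 = 53.3333 μs.
Pipeline fill: first packet needs 3·t_tx to clear all hops; remaining 69 packets each add one t_tx.
Total = (3+70-1)·t_tx + 3·t_prop = 72·1.69412 + 3·53.3333 = 282 μs.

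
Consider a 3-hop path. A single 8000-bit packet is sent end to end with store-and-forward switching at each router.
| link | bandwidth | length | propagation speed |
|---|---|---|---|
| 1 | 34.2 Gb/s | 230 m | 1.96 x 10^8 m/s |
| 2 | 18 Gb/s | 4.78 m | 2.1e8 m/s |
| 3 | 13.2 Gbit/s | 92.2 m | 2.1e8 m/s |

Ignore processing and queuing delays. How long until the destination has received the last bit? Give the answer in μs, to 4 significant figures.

2.920 μs

Transmission delays (L/R per hop): 0.233918, 0.444444, 0.606061 μs; sum = 1.28442 μs.
Propagation delays (d/s per hop): 1.17347, 0.0227619, 0.439048 μs; sum = 1.63528 μs.
End-to-end = 2.920 μs.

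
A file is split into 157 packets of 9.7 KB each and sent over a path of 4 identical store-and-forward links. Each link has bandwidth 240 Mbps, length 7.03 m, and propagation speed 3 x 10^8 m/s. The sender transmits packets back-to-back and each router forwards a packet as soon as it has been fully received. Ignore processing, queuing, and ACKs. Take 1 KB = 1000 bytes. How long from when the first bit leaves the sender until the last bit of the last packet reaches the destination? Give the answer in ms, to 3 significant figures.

51.7 ms

Per-hop transmission t_tx = L/R = 77600/240000000 = 0.323333 ms.
Per-hop propagation t_prop = 7.03/300000000 = 2.34333e-05 ms.
Pipeline fill: first packet needs 4·t_tx to clear all hops; remaining 156 packets each add one t_tx.
Total = (4+157-1)·t_tx + 4·t_prop = 160·0.323333 + 4·2.34333e-05 = 51.7 ms.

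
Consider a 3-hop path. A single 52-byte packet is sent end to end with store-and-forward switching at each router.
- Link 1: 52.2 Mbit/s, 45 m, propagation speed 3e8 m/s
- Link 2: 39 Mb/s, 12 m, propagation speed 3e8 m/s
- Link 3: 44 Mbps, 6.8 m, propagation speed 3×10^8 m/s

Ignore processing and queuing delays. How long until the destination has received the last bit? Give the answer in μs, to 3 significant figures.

L = 52 × 8 = 416 bits.
Transmission delays (L/R per hop): 7.96935, 10.6667, 9.45455 μs; sum = 28.0906 μs.
Propagation delays (d/s per hop): 0.15, 0.04, 0.0226667 μs; sum = 0.212667 μs.
End-to-end = 28.3 μs.

28.3 μs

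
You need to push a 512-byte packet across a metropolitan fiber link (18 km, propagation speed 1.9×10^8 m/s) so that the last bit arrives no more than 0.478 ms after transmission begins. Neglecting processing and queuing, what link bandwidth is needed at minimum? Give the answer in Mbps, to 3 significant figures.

L = 4096 bits.
Propagation delay = 18000 / 190000000 = 0.0947368 ms.
Transmission budget = 0.478 − 0.0947368 = 0.383263 ms.
R ≥ L / t_tx = 4096 bits / 0.000383263 s = 10.7 Mbps.

10.7 Mbps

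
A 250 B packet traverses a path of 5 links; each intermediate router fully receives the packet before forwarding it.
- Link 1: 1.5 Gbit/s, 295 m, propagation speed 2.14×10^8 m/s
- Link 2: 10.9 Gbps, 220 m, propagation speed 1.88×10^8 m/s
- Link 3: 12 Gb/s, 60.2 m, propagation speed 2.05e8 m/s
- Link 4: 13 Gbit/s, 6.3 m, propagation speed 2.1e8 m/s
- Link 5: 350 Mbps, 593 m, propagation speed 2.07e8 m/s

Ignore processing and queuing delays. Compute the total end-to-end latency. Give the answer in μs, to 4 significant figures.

13.29 μs

L = 250 × 8 = 2000 bits.
Transmission delays (L/R per hop): 1.33333, 0.183486, 0.166667, 0.153846, 5.71429 μs; sum = 7.55162 μs.
Propagation delays (d/s per hop): 1.3785, 1.17021, 0.293659, 0.03, 2.86473 μs; sum = 5.73711 μs.
End-to-end = 13.29 μs.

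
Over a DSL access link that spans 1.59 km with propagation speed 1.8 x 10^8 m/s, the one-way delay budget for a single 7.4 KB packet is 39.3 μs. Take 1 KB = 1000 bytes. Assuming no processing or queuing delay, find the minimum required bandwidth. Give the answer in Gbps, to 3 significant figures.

1.94 Gbps

L = 59200 bits.
Propagation delay = 1590 / 180000000 = 8.83333 μs.
Transmission budget = 39.3 − 8.83333 = 30.4667 μs.
R ≥ L / t_tx = 59200 bits / 3.04667e-05 s = 1.94 Gbps.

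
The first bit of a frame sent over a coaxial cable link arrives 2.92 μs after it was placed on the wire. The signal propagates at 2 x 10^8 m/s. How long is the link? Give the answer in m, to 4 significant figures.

584.0 m

d = s × t_prop = 200000000 × 2.92e-06 = 584.0 m.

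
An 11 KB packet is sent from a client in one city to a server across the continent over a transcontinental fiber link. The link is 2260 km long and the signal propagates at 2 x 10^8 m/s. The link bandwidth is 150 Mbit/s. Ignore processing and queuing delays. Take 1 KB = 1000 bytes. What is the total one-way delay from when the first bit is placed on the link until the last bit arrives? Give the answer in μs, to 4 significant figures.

11890 μs

L = 88000 bits.
Transmission delay = L/R = 88000 / 150000000 = 586.667 μs.
Propagation delay = d/s = 2260000 m / 200000000 m/s = 11300 μs.
Total = 11890 μs.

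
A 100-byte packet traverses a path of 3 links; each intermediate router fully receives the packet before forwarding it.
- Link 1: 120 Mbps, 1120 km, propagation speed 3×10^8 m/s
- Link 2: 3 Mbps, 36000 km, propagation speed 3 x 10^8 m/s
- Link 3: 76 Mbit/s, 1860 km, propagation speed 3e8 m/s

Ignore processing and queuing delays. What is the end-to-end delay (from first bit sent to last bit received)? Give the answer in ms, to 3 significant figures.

L = 100 × 8 = 800 bits.
Transmission delays (L/R per hop): 0.00666667, 0.266667, 0.0105263 ms; sum = 0.28386 ms.
Propagation delays (d/s per hop): 3.73333, 120, 6.2 ms; sum = 129.933 ms.
End-to-end = 130 ms.

130 ms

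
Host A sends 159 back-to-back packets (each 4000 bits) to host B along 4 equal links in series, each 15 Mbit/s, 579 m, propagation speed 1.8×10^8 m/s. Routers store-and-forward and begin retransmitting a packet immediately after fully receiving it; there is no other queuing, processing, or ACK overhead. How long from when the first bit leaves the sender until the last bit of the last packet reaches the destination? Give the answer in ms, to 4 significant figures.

Per-hop transmission t_tx = L/R = 4000/15000000 = 0.266667 ms.
Per-hop propagation t_prop = 579/180000000 = 0.00321667 ms.
Pipeline fill: first packet needs 4·t_tx to clear all hops; remaining 158 packets each add one t_tx.
Total = (4+159-1)·t_tx + 4·t_prop = 162·0.266667 + 4·0.00321667 = 43.21 ms.

43.21 ms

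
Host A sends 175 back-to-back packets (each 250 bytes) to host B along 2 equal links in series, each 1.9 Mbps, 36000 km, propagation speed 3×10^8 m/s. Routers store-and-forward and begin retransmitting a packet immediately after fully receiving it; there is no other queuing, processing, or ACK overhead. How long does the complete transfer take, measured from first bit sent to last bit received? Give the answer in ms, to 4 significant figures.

Per-hop transmission t_tx = L/R = 2000/1900000 = 1.05263 ms.
Per-hop propagation t_prop = 36000000/300000000 = 120 ms.
Pipeline fill: first packet needs 2·t_tx to clear all hops; remaining 174 packets each add one t_tx.
Total = (2+175-1)·t_tx + 2·t_prop = 176·1.05263 + 2·120 = 425.3 ms.

425.3 ms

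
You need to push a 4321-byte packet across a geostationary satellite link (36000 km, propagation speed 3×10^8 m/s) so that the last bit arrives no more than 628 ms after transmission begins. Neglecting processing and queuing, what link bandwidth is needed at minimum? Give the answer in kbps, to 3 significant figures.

68.0 kbps

L = 34568 bits.
Propagation delay = 36000000 / 300000000 = 120 ms.
Transmission budget = 628 − 120 = 508 ms.
R ≥ L / t_tx = 34568 bits / 0.508 s = 68.0 kbps.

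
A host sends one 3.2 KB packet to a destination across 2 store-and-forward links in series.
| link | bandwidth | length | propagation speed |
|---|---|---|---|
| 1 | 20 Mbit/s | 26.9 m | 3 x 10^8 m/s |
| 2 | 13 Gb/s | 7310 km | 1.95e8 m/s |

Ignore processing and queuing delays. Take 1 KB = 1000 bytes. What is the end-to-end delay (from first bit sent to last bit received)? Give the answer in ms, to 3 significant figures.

38.8 ms

L = 25600 bits.
Transmission delays (L/R per hop): 1.28, 0.00196923 ms; sum = 1.28197 ms.
Propagation delays (d/s per hop): 8.96667e-05, 37.4872 ms; sum = 37.4873 ms.
End-to-end = 38.8 ms.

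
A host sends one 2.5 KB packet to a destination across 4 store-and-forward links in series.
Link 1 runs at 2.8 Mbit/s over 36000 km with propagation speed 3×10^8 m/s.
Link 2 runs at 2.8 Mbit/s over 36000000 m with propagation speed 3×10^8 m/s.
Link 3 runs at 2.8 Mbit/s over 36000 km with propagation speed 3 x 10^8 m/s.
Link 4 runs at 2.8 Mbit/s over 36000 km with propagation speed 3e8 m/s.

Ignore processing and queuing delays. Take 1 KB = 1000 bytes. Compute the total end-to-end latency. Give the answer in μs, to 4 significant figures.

L = 20000 bits.
Transmission delay per hop = L/R = 20000/2800000 = 7142.86 μs; 4 hops → 28571.4 μs.
Propagation delays (d/s per hop): 120000, 120000, 120000, 120000 μs; sum = 480000 μs.
End-to-end = 508600 μs.

508600 μs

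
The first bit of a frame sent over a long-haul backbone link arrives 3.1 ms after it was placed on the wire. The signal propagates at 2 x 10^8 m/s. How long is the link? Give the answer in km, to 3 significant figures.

d = s × t_prop = 200000000 × 0.0031 = 620 km.

620 km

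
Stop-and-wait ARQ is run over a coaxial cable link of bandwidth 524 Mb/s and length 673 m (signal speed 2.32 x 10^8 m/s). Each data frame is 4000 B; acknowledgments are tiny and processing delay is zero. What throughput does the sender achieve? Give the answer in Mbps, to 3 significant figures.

t_tx = L/R = 32000/524000000 = 6.10687e-05 s.
t_prop = 673/2.32e+08 = 2.90086e-06 s; RTT = 5.80172e-06 s.
Cycle = t_tx + RTT = 6.68704e-05 s.
Throughput = L / cycle = 32000 / 6.68704e-05 = 479 Mbps.

479 Mbps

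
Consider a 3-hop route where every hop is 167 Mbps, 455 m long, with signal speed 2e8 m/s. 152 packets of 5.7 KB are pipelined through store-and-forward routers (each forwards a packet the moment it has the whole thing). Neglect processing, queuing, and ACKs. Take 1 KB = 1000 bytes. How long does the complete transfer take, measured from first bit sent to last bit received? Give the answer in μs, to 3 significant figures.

Per-hop transmission t_tx = L/R = 45600/167000000 = 273.054 μs.
Per-hop propagation t_prop = 455/200000000 = 2.275 μs.
Pipeline fill: first packet needs 3·t_tx to clear all hops; remaining 151 packets each add one t_tx.
Total = (3+152-1)·t_tx + 3·t_prop = 154·273.054 + 3·2.275 = 42100 μs.

42100 μs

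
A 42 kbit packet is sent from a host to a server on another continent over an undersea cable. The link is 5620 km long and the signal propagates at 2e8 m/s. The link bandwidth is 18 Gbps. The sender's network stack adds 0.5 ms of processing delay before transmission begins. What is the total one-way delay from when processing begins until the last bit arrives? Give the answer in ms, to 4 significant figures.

28.60 ms

L = 42000 bits.
Transmission delay = L/R = 42000 / 18000000000 = 0.00233333 ms.
Propagation delay = d/s = 5620000 m / 200000000 m/s = 28.1 ms.
Plus processing delay 0.5 ms = 0.5 ms.
Total = 28.60 ms.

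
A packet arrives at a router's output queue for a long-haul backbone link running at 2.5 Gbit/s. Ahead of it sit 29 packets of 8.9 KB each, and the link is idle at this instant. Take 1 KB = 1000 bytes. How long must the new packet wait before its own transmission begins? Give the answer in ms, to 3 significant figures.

0.826 ms

Each queued packet: L/R = 71200/2500000000 = 0.02848 ms.
29 queued → 0.82592 ms.
Queuing delay = 0.826 ms.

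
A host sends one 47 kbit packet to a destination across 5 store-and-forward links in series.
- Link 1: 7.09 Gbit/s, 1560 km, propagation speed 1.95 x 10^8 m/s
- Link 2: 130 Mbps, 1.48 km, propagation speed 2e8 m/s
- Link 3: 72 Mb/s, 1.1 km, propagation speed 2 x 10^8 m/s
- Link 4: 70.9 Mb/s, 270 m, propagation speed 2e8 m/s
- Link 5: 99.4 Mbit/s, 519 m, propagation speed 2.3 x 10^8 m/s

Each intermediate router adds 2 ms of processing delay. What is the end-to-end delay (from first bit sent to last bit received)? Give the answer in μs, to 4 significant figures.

18170 μs

L = 47000 bits.
Transmission delays (L/R per hop): 6.62906, 361.538, 652.778, 662.906, 472.837 μs; sum = 2156.69 μs.
Propagation delays (d/s per hop): 8000, 7.4, 5.5, 1.35, 2.25652 μs; sum = 8016.51 μs.
Processing at 4 router(s): 4 × 2 ms = 8000 μs.
End-to-end = 18170 μs.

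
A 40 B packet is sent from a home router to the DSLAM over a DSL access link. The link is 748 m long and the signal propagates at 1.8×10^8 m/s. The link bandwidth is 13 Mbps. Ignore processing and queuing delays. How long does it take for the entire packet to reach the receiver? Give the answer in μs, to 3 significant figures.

28.8 μs

L = 40 × 8 = 320 bits.
Transmission delay = L/R = 320 / 13000000 = 24.6154 μs.
Propagation delay = d/s = 748 m / 180000000 m/s = 4.15556 μs.
Total = 28.8 μs.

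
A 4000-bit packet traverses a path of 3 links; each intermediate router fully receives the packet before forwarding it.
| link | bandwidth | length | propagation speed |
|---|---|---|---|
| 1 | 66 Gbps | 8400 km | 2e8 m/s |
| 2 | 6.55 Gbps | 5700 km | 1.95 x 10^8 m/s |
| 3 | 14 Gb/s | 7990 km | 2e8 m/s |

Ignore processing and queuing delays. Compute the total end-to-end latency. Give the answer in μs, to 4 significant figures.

111200 μs

Transmission delays (L/R per hop): 0.0606061, 0.610687, 0.285714 μs; sum = 0.957007 μs.
Propagation delays (d/s per hop): 42000, 29230.8, 39950 μs; sum = 111181 μs.
End-to-end = 111200 μs.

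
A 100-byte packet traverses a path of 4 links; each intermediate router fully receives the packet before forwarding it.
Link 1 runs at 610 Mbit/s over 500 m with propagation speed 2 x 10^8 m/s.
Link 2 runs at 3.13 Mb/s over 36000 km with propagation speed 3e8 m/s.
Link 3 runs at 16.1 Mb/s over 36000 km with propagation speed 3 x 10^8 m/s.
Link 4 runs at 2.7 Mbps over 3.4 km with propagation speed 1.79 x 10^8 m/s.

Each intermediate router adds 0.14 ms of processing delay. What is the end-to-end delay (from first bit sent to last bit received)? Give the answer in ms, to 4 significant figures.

241.0 ms

L = 100 × 8 = 800 bits.
Transmission delays (L/R per hop): 0.00131148, 0.255591, 0.0496894, 0.296296 ms; sum = 0.602888 ms.
Propagation delays (d/s per hop): 0.0025, 120, 120, 0.0189944 ms; sum = 240.021 ms.
Processing at 3 router(s): 3 × 0.14 ms = 0.42 ms.
End-to-end = 241.0 ms.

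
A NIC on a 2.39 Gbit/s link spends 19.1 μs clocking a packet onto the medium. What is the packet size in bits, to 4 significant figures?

45650 bits

L = R × t_tx = 2390000000 b/s × 1.91e-05 s = 45649 bits.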